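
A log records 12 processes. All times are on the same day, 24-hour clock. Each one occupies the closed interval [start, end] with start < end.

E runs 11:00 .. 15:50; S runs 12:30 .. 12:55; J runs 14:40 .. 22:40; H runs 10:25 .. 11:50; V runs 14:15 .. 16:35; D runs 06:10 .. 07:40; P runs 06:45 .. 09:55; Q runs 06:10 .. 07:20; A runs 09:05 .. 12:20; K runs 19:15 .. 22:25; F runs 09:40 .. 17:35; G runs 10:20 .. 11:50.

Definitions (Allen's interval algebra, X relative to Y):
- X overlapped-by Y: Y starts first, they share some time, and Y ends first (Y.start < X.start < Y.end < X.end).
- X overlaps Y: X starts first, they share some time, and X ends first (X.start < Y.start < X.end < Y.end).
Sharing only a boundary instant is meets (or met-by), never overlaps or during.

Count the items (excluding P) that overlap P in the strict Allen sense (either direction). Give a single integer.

Target P = [06:45, 09:55].
A [09:05, 12:20] → overlapped-by → counts.
D [06:10, 07:40] → overlaps → counts.
E [11:00, 15:50] → after → no.
F [09:40, 17:35] → overlapped-by → counts.
G [10:20, 11:50] → after → no.
H [10:25, 11:50] → after → no.
J [14:40, 22:40] → after → no.
K [19:15, 22:25] → after → no.
Q [06:10, 07:20] → overlaps → counts.
S [12:30, 12:55] → after → no.
V [14:15, 16:35] → after → no.
Total: 4.

4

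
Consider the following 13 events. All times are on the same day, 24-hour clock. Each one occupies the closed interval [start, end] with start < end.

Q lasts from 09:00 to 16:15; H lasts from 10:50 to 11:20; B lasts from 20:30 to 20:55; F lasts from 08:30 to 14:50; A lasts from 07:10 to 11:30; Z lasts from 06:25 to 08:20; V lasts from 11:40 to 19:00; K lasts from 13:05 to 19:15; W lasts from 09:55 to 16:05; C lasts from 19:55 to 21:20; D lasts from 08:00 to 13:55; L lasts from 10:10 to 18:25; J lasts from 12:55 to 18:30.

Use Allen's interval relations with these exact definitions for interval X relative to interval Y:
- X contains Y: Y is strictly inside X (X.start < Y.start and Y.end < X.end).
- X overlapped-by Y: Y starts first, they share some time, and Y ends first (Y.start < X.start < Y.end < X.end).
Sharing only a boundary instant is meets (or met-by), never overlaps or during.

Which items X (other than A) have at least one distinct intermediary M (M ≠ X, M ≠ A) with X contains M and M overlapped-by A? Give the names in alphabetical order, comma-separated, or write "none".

Target A = [07:10, 11:30].
Intermediaries M with M overlapped-by A: D, F, L, Q, W.
Via D — items with X contains D: none.
Via F — items with X contains F: none.
Via L — items with X contains L: none.
Via Q — items with X contains Q: none.
Via W — items with X contains W: Q.
Union: Q.

Q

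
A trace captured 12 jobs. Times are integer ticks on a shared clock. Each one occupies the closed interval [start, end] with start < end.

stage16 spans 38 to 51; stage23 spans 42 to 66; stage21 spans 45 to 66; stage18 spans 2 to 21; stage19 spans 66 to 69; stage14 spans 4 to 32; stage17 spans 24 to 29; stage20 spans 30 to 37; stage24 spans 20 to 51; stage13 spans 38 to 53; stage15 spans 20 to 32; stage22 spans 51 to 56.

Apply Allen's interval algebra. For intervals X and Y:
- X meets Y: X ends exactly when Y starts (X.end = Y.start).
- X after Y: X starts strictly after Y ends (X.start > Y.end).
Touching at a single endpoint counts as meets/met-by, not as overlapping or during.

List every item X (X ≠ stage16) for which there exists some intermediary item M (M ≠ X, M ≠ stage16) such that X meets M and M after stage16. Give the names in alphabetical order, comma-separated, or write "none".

Target stage16 = [38, 51].
Intermediaries M with M after stage16: stage19.
Via stage19 — items with X meets stage19: stage21, stage23.
Union: stage21, stage23.

stage21, stage23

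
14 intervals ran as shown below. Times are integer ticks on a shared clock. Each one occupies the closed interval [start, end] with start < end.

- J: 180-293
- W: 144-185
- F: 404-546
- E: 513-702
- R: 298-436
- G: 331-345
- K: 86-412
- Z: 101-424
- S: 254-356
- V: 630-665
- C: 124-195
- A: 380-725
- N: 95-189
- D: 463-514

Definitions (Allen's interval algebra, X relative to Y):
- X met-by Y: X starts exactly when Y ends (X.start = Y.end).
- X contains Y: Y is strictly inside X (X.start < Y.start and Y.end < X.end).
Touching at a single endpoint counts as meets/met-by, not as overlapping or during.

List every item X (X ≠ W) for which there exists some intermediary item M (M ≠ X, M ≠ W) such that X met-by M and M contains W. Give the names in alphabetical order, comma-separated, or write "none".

none

Target W = [144, 185].
Intermediaries M with M contains W: C, K, N, Z.
Via C — items with X met-by C: none.
Via K — items with X met-by K: none.
Via N — items with X met-by N: none.
Via Z — items with X met-by Z: none.
Union: none.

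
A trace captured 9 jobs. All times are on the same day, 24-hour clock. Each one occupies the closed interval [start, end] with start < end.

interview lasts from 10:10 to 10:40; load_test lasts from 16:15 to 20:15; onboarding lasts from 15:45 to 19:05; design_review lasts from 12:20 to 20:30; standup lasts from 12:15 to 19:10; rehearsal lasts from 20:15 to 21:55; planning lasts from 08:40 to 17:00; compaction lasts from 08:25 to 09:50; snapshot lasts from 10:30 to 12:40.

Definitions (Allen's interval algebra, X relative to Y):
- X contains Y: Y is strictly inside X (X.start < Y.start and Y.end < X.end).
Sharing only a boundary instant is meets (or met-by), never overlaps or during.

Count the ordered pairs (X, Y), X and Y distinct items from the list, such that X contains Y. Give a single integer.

Checking all 72 ordered pairs for relation 'contains'; matching pairs in alphabetical order:
(design_review, load_test): design_review contains load_test ✓
(design_review, onboarding): design_review contains onboarding ✓
(planning, interview): planning contains interview ✓
(planning, snapshot): planning contains snapshot ✓
(standup, onboarding): standup contains onboarding ✓
Count: 5.

5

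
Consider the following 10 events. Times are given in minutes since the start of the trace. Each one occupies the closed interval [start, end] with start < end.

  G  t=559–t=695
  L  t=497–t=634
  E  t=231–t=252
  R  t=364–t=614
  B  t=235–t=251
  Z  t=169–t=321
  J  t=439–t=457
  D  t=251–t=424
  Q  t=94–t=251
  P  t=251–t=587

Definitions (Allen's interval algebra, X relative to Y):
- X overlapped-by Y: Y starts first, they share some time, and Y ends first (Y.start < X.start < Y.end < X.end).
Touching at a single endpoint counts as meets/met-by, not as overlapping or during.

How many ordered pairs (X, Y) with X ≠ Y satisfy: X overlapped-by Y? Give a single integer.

13

Checking all 90 ordered pairs for relation 'overlapped-by'; matching pairs in alphabetical order:
(D, E): D overlapped-by E ✓
(D, Z): D overlapped-by Z ✓
(E, Q): E overlapped-by Q ✓
(G, L): G overlapped-by L ✓
(G, P): G overlapped-by P ✓
(G, R): G overlapped-by R ✓
(L, P): L overlapped-by P ✓
(L, R): L overlapped-by R ✓
(P, E): P overlapped-by E ✓
(P, Z): P overlapped-by Z ✓
(R, D): R overlapped-by D ✓
(R, P): R overlapped-by P ✓
(Z, Q): Z overlapped-by Q ✓
Count: 13.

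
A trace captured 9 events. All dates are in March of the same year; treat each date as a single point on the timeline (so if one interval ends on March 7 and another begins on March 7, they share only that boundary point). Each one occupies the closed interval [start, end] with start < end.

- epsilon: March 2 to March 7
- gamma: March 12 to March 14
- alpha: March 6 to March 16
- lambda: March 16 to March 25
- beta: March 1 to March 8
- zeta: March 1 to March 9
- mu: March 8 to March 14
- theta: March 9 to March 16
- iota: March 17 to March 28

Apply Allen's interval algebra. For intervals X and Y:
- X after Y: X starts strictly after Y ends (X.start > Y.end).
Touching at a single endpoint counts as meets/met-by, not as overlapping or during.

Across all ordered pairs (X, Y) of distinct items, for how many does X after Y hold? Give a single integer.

Checking all 72 ordered pairs for relation 'after'; matching pairs in alphabetical order:
(gamma, beta): gamma after beta ✓
(gamma, epsilon): gamma after epsilon ✓
(gamma, zeta): gamma after zeta ✓
(iota, alpha): iota after alpha ✓
(iota, beta): iota after beta ✓
(iota, epsilon): iota after epsilon ✓
(iota, gamma): iota after gamma ✓
(iota, mu): iota after mu ✓
(iota, theta): iota after theta ✓
(iota, zeta): iota after zeta ✓
(lambda, beta): lambda after beta ✓
(lambda, epsilon): lambda after epsilon ✓
(lambda, gamma): lambda after gamma ✓
(lambda, mu): lambda after mu ✓
(lambda, zeta): lambda after zeta ✓
(mu, epsilon): mu after epsilon ✓
(theta, beta): theta after beta ✓
(theta, epsilon): theta after epsilon ✓
Count: 18.

18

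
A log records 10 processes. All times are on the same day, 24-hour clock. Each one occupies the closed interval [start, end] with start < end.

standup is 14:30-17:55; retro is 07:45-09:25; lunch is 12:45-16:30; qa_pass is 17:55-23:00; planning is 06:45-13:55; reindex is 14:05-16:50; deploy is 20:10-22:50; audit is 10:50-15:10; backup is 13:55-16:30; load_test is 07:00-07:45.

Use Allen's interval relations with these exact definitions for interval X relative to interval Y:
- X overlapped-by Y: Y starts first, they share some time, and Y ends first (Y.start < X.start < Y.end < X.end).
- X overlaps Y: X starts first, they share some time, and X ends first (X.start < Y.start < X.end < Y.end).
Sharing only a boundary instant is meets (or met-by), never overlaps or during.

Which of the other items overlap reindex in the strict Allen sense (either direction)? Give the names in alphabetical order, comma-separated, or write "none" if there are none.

audit, backup, lunch, standup

Target reindex = [14:05, 16:50].
audit [10:50, 15:10] → overlaps → yes.
backup [13:55, 16:30] → overlaps → yes.
deploy [20:10, 22:50] → after → no.
load_test [07:00, 07:45] → before → no.
lunch [12:45, 16:30] → overlaps → yes.
planning [06:45, 13:55] → before → no.
qa_pass [17:55, 23:00] → after → no.
retro [07:45, 09:25] → before → no.
standup [14:30, 17:55] → overlapped-by → yes.
Result: audit, backup, lunch, standup.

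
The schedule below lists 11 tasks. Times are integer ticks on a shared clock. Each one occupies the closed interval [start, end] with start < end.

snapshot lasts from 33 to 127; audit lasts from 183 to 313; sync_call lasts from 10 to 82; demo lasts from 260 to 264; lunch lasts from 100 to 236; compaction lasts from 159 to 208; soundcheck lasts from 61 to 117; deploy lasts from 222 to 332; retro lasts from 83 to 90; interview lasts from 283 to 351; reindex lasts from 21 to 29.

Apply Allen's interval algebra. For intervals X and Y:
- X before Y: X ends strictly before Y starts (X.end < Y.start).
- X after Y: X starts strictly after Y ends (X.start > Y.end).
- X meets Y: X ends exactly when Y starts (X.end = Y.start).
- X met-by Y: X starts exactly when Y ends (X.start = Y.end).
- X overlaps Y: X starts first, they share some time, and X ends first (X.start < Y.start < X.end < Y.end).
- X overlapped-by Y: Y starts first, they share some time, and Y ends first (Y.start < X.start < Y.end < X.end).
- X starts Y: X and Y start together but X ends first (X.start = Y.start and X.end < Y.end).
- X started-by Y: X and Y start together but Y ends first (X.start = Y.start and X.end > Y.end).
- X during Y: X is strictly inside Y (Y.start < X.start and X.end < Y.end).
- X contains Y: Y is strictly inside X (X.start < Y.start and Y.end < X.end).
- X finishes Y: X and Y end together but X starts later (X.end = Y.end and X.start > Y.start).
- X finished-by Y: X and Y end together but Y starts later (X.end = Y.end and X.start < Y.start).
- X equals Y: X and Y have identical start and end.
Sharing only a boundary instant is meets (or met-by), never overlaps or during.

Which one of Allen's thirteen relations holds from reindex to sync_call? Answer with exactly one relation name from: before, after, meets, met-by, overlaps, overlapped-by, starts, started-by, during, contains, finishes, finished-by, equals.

reindex = [21, 29]; sync_call = [10, 82].
Compare endpoints: reindex.start > sync_call.start, reindex.start < sync_call.end, reindex.end > sync_call.start, reindex.end < sync_call.end.
That pattern is 'during'.

during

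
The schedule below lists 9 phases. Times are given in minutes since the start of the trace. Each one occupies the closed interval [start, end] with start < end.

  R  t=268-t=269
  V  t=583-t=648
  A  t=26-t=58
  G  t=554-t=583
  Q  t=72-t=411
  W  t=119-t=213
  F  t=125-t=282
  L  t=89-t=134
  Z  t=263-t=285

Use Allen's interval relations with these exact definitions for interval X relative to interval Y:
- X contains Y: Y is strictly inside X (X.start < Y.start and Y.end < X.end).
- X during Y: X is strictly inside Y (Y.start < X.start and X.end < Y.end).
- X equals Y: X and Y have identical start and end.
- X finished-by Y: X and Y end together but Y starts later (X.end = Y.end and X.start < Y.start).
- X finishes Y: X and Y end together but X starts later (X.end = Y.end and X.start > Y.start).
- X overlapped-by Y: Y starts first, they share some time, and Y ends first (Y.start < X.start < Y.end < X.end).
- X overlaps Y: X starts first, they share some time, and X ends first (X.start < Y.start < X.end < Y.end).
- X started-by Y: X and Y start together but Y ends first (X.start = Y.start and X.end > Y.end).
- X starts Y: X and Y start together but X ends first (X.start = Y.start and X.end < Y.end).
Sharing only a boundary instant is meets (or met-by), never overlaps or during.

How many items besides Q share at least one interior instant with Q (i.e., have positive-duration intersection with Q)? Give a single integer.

5

Target Q = [t=72, t=411].
A [t=26, t=58] → before → no.
F [t=125, t=282] → during → counts.
G [t=554, t=583] → after → no.
L [t=89, t=134] → during → counts.
R [t=268, t=269] → during → counts.
V [t=583, t=648] → after → no.
W [t=119, t=213] → during → counts.
Z [t=263, t=285] → during → counts.
Total: 5.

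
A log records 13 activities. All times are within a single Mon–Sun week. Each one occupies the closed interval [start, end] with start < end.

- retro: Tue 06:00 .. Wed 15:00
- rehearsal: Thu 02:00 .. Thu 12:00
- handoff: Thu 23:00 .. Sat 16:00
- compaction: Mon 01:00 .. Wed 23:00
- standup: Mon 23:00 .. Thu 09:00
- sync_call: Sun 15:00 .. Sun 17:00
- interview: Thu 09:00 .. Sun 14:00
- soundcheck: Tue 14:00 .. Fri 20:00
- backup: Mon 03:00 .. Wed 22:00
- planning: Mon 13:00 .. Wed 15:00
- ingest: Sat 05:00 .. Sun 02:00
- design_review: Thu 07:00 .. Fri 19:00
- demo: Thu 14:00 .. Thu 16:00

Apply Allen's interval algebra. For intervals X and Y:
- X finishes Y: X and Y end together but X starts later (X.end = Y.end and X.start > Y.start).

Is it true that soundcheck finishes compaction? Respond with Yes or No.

soundcheck = [Tue 14:00, Fri 20:00], compaction = [Mon 01:00, Wed 23:00].
Actual relation of soundcheck to compaction: overlapped-by.
Asked whether 'finishes' holds → No.

No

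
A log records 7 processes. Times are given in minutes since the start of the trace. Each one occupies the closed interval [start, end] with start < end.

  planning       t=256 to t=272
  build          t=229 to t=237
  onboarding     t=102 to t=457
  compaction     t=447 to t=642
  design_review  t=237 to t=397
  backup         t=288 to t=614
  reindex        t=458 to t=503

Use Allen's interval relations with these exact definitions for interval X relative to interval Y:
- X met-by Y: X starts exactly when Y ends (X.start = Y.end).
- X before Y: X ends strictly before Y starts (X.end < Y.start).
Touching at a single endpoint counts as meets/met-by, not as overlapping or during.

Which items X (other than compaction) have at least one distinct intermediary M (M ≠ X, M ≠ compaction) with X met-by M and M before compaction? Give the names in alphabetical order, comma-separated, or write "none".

Target compaction = [t=447, t=642].
Intermediaries M with M before compaction: build, design_review, planning.
Via build — items with X met-by build: design_review.
Via design_review — items with X met-by design_review: none.
Via planning — items with X met-by planning: none.
Union: design_review.

design_review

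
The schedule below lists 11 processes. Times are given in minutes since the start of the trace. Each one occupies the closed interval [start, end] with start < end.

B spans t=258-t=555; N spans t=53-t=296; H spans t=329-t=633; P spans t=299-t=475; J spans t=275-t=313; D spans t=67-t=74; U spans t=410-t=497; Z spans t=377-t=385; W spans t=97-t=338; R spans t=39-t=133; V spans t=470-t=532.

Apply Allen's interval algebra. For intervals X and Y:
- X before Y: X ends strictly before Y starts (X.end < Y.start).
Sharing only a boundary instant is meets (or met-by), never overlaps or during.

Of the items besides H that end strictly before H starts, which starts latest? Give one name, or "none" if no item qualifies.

Target H = [t=329, t=633].
B [t=258, t=555] → overlaps → excluded.
D [t=67, t=74] → before → candidate.
J [t=275, t=313] → before → candidate.
N [t=53, t=296] → before → candidate.
P [t=299, t=475] → overlaps → excluded.
R [t=39, t=133] → before → candidate.
U [t=410, t=497] → during → excluded.
V [t=470, t=532] → during → excluded.
W [t=97, t=338] → overlaps → excluded.
Z [t=377, t=385] → during → excluded.
Among candidates, latest start is t=275 → J.

J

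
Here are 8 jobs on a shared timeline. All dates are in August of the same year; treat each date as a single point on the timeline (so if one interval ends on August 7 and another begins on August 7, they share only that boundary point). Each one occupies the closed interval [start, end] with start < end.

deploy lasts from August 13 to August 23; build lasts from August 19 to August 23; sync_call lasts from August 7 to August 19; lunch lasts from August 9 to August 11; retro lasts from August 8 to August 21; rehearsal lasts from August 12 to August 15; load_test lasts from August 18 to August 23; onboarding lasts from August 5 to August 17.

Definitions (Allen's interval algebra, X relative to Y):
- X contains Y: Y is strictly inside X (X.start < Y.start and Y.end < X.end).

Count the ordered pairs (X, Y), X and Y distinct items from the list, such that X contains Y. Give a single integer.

Checking all 56 ordered pairs for relation 'contains'; matching pairs in alphabetical order:
(onboarding, lunch): onboarding contains lunch ✓
(onboarding, rehearsal): onboarding contains rehearsal ✓
(retro, lunch): retro contains lunch ✓
(retro, rehearsal): retro contains rehearsal ✓
(sync_call, lunch): sync_call contains lunch ✓
(sync_call, rehearsal): sync_call contains rehearsal ✓
Count: 6.

6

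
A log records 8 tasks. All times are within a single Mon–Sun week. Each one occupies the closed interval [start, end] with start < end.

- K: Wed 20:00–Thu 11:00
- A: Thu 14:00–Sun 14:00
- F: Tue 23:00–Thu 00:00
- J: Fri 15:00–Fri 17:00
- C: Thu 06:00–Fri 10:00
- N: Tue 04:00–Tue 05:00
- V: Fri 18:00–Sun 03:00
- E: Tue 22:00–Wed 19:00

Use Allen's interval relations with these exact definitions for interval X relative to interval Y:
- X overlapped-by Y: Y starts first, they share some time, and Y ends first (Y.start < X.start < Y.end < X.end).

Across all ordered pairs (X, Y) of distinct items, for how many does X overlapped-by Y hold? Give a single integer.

4

Checking all 56 ordered pairs for relation 'overlapped-by'; matching pairs in alphabetical order:
(A, C): A overlapped-by C ✓
(C, K): C overlapped-by K ✓
(F, E): F overlapped-by E ✓
(K, F): K overlapped-by F ✓
Count: 4.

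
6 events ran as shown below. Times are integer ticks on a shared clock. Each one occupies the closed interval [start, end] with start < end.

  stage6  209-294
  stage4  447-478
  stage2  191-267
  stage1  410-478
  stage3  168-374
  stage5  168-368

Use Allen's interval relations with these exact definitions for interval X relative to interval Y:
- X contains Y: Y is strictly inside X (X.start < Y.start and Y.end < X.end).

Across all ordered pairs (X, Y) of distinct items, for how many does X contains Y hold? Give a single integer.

4

Checking all 30 ordered pairs for relation 'contains'; matching pairs in alphabetical order:
(stage3, stage2): stage3 contains stage2 ✓
(stage3, stage6): stage3 contains stage6 ✓
(stage5, stage2): stage5 contains stage2 ✓
(stage5, stage6): stage5 contains stage6 ✓
Count: 4.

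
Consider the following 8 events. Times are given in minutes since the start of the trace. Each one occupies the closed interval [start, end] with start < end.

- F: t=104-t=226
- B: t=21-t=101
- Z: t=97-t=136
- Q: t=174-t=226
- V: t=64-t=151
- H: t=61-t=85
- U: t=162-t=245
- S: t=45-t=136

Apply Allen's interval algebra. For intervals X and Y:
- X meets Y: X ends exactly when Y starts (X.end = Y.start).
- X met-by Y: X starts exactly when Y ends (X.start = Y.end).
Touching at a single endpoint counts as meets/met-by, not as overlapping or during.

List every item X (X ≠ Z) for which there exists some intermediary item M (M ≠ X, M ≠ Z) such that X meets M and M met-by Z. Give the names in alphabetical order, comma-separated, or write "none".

none

Target Z = [t=97, t=136].
Intermediaries M with M met-by Z: none.
Union: none.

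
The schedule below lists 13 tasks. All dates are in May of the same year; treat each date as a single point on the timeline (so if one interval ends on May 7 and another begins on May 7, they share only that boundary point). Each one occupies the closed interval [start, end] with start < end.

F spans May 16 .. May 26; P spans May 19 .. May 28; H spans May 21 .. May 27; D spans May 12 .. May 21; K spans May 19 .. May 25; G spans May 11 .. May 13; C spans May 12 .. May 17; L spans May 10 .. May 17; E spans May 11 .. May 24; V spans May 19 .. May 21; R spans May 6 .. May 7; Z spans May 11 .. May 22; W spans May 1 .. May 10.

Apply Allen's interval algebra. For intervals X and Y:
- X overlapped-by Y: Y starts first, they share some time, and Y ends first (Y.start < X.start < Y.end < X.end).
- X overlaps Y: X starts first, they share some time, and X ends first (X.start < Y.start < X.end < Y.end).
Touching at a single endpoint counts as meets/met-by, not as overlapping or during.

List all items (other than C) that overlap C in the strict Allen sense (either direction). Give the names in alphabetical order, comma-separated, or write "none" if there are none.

F, G

Target C = [May 12, May 17].
D [May 12, May 21] → started-by → no.
E [May 11, May 24] → contains → no.
F [May 16, May 26] → overlapped-by → yes.
G [May 11, May 13] → overlaps → yes.
H [May 21, May 27] → after → no.
K [May 19, May 25] → after → no.
L [May 10, May 17] → finished-by → no.
P [May 19, May 28] → after → no.
R [May 6, May 7] → before → no.
V [May 19, May 21] → after → no.
W [May 1, May 10] → before → no.
Z [May 11, May 22] → contains → no.
Result: F, G.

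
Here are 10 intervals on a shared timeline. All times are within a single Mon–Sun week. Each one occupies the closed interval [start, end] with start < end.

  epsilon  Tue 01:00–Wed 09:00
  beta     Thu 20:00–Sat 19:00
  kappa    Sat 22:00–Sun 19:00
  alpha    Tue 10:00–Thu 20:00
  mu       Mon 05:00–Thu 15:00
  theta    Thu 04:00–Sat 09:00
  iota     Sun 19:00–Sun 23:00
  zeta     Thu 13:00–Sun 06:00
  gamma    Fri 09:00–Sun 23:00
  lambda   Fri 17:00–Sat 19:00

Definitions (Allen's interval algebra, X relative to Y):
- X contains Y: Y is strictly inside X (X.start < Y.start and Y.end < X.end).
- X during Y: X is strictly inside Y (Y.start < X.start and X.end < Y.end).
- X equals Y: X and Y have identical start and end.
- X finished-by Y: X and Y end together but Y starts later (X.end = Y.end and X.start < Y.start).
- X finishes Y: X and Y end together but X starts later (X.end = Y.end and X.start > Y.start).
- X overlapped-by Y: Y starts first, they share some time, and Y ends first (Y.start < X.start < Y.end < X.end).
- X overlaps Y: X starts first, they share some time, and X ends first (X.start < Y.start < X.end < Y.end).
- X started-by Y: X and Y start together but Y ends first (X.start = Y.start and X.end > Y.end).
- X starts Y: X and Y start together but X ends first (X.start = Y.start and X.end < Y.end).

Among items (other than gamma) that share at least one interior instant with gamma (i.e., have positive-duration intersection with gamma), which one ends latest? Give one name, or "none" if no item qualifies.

iota

Target gamma = [Fri 09:00, Sun 23:00].
alpha [Tue 10:00, Thu 20:00] → before → excluded.
beta [Thu 20:00, Sat 19:00] → overlaps → candidate.
epsilon [Tue 01:00, Wed 09:00] → before → excluded.
iota [Sun 19:00, Sun 23:00] → finishes → candidate.
kappa [Sat 22:00, Sun 19:00] → during → candidate.
lambda [Fri 17:00, Sat 19:00] → during → candidate.
mu [Mon 05:00, Thu 15:00] → before → excluded.
theta [Thu 04:00, Sat 09:00] → overlaps → candidate.
zeta [Thu 13:00, Sun 06:00] → overlaps → candidate.
Among candidates, latest end is Sun 23:00 → iota.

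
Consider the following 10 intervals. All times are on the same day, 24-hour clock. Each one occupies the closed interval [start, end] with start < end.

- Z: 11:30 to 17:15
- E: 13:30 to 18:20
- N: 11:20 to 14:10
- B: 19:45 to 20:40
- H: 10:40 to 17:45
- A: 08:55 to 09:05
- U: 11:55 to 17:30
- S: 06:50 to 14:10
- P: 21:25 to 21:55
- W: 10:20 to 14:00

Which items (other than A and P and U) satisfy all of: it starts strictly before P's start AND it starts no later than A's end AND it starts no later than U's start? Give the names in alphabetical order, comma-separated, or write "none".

Conditions: its start is strictly before P's start (X.start < 21:25) AND its start is no later than A's end (X.start <= 09:05) AND its start is no later than U's start (X.start <= 11:55).
B: start 19:45 < 21:25? ✓; start 19:45 <= 09:05? ✗; start 19:45 <= 11:55? ✗ → no.
E: start 13:30 < 21:25? ✓; start 13:30 <= 09:05? ✗; start 13:30 <= 11:55? ✗ → no.
H: start 10:40 < 21:25? ✓; start 10:40 <= 09:05? ✗; start 10:40 <= 11:55? ✓ → no.
N: start 11:20 < 21:25? ✓; start 11:20 <= 09:05? ✗; start 11:20 <= 11:55? ✓ → no.
S: start 06:50 < 21:25? ✓; start 06:50 <= 09:05? ✓; start 06:50 <= 11:55? ✓ → yes.
W: start 10:20 < 21:25? ✓; start 10:20 <= 09:05? ✗; start 10:20 <= 11:55? ✓ → no.
Z: start 11:30 < 21:25? ✓; start 11:30 <= 09:05? ✗; start 11:30 <= 11:55? ✓ → no.
Result: S.

S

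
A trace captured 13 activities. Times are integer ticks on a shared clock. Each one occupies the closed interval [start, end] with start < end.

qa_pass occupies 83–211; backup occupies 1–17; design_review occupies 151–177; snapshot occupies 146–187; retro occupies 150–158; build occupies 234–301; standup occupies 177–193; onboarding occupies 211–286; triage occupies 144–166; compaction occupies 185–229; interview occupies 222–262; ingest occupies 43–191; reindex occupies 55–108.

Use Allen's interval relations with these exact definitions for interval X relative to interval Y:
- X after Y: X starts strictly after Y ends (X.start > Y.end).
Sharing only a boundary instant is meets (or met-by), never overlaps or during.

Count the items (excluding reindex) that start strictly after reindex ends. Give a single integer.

Target reindex = [55, 108].
backup [1, 17] → before → no.
build [234, 301] → after → counts.
compaction [185, 229] → after → counts.
design_review [151, 177] → after → counts.
ingest [43, 191] → contains → no.
interview [222, 262] → after → counts.
onboarding [211, 286] → after → counts.
qa_pass [83, 211] → overlapped-by → no.
retro [150, 158] → after → counts.
snapshot [146, 187] → after → counts.
standup [177, 193] → after → counts.
triage [144, 166] → after → counts.
Total: 9.

9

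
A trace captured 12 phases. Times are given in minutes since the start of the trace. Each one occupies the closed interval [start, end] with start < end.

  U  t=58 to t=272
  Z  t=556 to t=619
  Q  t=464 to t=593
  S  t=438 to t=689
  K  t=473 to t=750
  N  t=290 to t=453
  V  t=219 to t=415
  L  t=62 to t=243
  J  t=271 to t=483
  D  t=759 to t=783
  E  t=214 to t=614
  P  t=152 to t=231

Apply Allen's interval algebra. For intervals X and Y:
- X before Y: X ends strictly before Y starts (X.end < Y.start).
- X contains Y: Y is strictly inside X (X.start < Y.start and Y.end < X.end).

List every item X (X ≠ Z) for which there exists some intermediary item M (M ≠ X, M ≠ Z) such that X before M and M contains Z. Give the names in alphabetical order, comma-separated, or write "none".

L, N, P, U, V

Target Z = [t=556, t=619].
Intermediaries M with M contains Z: K, S.
Via K — items with X before K: L, N, P, U, V.
Via S — items with X before S: L, P, U, V.
Union: L, N, P, U, V.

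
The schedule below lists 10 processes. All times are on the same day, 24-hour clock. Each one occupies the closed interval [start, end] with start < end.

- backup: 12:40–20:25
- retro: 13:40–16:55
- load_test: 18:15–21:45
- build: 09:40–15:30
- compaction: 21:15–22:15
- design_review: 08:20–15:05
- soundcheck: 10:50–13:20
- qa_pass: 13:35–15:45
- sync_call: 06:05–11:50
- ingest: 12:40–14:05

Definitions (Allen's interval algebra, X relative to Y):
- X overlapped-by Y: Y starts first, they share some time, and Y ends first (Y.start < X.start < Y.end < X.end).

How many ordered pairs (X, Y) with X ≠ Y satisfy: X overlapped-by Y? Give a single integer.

Checking all 90 ordered pairs for relation 'overlapped-by'; matching pairs in alphabetical order:
(backup, build): backup overlapped-by build ✓
(backup, design_review): backup overlapped-by design_review ✓
(backup, soundcheck): backup overlapped-by soundcheck ✓
(build, design_review): build overlapped-by design_review ✓
(build, sync_call): build overlapped-by sync_call ✓
(compaction, load_test): compaction overlapped-by load_test ✓
(design_review, sync_call): design_review overlapped-by sync_call ✓
(ingest, soundcheck): ingest overlapped-by soundcheck ✓
(load_test, backup): load_test overlapped-by backup ✓
(qa_pass, build): qa_pass overlapped-by build ✓
(qa_pass, design_review): qa_pass overlapped-by design_review ✓
(qa_pass, ingest): qa_pass overlapped-by ingest ✓
(retro, build): retro overlapped-by build ✓
(retro, design_review): retro overlapped-by design_review ✓
(retro, ingest): retro overlapped-by ingest ✓
(retro, qa_pass): retro overlapped-by qa_pass ✓
(soundcheck, sync_call): soundcheck overlapped-by sync_call ✓
Count: 17.

17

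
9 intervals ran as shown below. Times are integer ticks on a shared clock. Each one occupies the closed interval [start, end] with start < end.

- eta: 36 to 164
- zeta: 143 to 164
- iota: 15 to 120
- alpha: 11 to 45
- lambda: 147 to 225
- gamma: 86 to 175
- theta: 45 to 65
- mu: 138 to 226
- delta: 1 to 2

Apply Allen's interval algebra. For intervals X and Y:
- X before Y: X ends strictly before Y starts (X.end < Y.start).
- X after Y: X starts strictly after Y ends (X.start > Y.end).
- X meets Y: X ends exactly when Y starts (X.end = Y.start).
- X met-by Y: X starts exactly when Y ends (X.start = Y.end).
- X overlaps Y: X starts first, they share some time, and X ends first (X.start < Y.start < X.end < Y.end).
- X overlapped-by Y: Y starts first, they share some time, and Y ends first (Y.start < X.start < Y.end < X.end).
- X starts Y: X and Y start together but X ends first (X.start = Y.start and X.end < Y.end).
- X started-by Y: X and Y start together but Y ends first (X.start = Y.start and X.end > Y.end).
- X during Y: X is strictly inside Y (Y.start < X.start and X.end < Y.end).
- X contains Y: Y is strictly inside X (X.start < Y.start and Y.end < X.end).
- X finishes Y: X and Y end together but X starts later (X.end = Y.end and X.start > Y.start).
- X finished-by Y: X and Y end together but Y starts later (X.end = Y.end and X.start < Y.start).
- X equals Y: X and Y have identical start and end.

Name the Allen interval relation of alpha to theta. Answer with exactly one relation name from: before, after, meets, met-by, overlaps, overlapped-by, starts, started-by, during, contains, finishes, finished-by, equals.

meets

alpha = [11, 45]; theta = [45, 65].
Compare endpoints: alpha.start < theta.start, alpha.start < theta.end, alpha.end = theta.start, alpha.end < theta.end.
That pattern is 'meets'.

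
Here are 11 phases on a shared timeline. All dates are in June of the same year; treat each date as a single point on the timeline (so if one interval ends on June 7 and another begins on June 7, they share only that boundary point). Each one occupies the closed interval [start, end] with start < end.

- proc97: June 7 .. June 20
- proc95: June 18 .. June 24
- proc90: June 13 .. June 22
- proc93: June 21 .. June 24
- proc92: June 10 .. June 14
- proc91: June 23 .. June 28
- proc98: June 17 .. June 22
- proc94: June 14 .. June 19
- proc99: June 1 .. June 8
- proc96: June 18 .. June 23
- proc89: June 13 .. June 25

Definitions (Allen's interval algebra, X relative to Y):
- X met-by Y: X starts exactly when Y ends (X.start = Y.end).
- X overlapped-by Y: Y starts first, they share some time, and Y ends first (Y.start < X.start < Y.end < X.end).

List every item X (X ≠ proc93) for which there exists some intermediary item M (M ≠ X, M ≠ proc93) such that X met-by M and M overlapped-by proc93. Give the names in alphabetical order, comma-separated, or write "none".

Target proc93 = [June 21, June 24].
Intermediaries M with M overlapped-by proc93: proc91.
Via proc91 — items with X met-by proc91: none.
Union: none.

none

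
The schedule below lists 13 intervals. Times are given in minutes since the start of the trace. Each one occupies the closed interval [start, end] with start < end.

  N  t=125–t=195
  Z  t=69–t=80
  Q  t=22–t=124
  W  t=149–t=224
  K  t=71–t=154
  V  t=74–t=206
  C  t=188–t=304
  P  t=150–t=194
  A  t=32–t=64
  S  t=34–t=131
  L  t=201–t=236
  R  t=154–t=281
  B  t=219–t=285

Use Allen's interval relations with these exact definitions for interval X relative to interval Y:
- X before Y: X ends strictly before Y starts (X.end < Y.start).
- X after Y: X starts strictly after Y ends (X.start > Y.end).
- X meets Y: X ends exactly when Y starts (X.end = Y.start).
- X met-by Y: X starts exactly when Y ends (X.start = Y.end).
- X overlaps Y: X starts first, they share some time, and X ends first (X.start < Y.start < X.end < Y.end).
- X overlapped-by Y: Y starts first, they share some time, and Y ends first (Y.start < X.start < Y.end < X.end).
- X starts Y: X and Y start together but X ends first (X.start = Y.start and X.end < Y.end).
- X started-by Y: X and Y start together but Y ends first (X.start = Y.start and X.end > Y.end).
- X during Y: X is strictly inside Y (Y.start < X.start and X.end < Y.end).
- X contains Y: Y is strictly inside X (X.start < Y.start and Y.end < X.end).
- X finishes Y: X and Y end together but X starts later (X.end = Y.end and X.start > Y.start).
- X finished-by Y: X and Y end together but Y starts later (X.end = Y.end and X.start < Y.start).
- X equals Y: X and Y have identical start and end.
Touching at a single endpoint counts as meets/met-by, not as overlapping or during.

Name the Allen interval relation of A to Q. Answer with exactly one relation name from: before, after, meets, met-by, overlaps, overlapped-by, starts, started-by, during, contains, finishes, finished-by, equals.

during

A = [t=32, t=64]; Q = [t=22, t=124].
Compare endpoints: A.start > Q.start, A.start < Q.end, A.end > Q.start, A.end < Q.end.
That pattern is 'during'.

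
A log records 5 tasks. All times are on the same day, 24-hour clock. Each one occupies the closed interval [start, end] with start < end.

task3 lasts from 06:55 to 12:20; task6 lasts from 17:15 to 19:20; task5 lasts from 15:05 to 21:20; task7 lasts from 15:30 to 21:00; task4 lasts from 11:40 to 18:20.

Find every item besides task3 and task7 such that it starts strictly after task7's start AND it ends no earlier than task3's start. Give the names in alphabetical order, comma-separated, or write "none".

task6

Conditions: its start is strictly after task7's start (X.start > 15:30) AND its end is no earlier than task3's start (X.end >= 06:55).
task4: start 11:40 > 15:30? ✗; end 18:20 >= 06:55? ✓ → no.
task5: start 15:05 > 15:30? ✗; end 21:20 >= 06:55? ✓ → no.
task6: start 17:15 > 15:30? ✓; end 19:20 >= 06:55? ✓ → yes.
Result: task6.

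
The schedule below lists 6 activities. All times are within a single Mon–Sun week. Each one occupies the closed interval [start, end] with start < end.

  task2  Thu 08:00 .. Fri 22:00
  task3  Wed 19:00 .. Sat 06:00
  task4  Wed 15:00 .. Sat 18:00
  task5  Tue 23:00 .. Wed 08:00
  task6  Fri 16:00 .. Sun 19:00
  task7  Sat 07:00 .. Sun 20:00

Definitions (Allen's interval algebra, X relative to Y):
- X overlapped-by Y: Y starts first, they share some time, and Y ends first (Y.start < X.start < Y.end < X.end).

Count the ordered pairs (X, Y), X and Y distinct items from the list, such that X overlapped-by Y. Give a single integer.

5

Checking all 30 ordered pairs for relation 'overlapped-by'; matching pairs in alphabetical order:
(task6, task2): task6 overlapped-by task2 ✓
(task6, task3): task6 overlapped-by task3 ✓
(task6, task4): task6 overlapped-by task4 ✓
(task7, task4): task7 overlapped-by task4 ✓
(task7, task6): task7 overlapped-by task6 ✓
Count: 5.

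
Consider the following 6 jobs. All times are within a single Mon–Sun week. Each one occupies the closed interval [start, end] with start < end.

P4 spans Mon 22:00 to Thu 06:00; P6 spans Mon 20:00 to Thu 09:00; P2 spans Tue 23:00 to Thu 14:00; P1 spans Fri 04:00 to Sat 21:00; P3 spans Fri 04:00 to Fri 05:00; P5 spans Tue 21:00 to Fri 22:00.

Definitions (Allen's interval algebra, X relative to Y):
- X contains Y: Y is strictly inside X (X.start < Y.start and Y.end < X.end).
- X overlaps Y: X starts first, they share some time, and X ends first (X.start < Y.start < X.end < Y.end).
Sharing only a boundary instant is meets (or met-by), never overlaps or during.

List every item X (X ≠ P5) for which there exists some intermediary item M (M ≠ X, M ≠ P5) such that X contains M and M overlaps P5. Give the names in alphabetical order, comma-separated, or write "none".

P6

Target P5 = [Tue 21:00, Fri 22:00].
Intermediaries M with M overlaps P5: P4, P6.
Via P4 — items with X contains P4: P6.
Via P6 — items with X contains P6: none.
Union: P6.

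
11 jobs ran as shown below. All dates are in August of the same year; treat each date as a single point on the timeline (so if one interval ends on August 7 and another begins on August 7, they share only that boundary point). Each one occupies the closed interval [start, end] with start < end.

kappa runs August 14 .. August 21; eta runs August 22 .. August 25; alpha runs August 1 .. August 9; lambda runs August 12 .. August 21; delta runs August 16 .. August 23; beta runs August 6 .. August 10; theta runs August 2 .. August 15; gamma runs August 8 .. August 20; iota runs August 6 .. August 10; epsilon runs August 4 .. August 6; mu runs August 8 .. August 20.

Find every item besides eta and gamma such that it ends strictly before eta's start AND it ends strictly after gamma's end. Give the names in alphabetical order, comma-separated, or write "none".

kappa, lambda

Conditions: its end is strictly before eta's start (X.end < August 22) AND its end is strictly after gamma's end (X.end > August 20).
alpha: end August 9 < August 22? ✓; end August 9 > August 20? ✗ → no.
beta: end August 10 < August 22? ✓; end August 10 > August 20? ✗ → no.
delta: end August 23 < August 22? ✗; end August 23 > August 20? ✓ → no.
epsilon: end August 6 < August 22? ✓; end August 6 > August 20? ✗ → no.
iota: end August 10 < August 22? ✓; end August 10 > August 20? ✗ → no.
kappa: end August 21 < August 22? ✓; end August 21 > August 20? ✓ → yes.
lambda: end August 21 < August 22? ✓; end August 21 > August 20? ✓ → yes.
mu: end August 20 < August 22? ✓; end August 20 > August 20? ✗ → no.
theta: end August 15 < August 22? ✓; end August 15 > August 20? ✗ → no.
Result: kappa, lambda.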